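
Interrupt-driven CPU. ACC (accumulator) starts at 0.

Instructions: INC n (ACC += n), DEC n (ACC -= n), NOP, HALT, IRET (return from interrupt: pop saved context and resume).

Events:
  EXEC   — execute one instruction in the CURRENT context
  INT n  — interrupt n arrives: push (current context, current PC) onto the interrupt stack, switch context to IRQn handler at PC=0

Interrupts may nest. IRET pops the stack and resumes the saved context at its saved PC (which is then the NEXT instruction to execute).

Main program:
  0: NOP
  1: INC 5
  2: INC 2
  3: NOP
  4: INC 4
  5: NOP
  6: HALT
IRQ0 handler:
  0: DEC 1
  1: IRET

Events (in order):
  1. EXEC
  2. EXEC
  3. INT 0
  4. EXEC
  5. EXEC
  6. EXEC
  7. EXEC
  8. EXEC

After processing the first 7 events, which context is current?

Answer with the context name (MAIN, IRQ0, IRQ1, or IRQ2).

Event 1 (EXEC): [MAIN] PC=0: NOP
Event 2 (EXEC): [MAIN] PC=1: INC 5 -> ACC=5
Event 3 (INT 0): INT 0 arrives: push (MAIN, PC=2), enter IRQ0 at PC=0 (depth now 1)
Event 4 (EXEC): [IRQ0] PC=0: DEC 1 -> ACC=4
Event 5 (EXEC): [IRQ0] PC=1: IRET -> resume MAIN at PC=2 (depth now 0)
Event 6 (EXEC): [MAIN] PC=2: INC 2 -> ACC=6
Event 7 (EXEC): [MAIN] PC=3: NOP

Answer: MAIN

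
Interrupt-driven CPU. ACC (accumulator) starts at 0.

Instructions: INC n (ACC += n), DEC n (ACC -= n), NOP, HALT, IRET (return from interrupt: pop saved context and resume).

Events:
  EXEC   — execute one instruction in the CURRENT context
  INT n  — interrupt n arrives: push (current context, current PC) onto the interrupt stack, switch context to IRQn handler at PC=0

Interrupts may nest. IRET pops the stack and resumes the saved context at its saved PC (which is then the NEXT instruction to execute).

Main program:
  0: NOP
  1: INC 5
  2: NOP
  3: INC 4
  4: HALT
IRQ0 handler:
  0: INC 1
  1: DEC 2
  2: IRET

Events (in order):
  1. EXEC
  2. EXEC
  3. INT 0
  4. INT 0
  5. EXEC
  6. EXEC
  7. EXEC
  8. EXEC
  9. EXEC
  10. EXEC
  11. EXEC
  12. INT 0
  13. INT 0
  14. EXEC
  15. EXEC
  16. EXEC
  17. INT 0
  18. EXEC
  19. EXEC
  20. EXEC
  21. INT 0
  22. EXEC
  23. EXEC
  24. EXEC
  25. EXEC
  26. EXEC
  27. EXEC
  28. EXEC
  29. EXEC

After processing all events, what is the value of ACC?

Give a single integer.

Event 1 (EXEC): [MAIN] PC=0: NOP
Event 2 (EXEC): [MAIN] PC=1: INC 5 -> ACC=5
Event 3 (INT 0): INT 0 arrives: push (MAIN, PC=2), enter IRQ0 at PC=0 (depth now 1)
Event 4 (INT 0): INT 0 arrives: push (IRQ0, PC=0), enter IRQ0 at PC=0 (depth now 2)
Event 5 (EXEC): [IRQ0] PC=0: INC 1 -> ACC=6
Event 6 (EXEC): [IRQ0] PC=1: DEC 2 -> ACC=4
Event 7 (EXEC): [IRQ0] PC=2: IRET -> resume IRQ0 at PC=0 (depth now 1)
Event 8 (EXEC): [IRQ0] PC=0: INC 1 -> ACC=5
Event 9 (EXEC): [IRQ0] PC=1: DEC 2 -> ACC=3
Event 10 (EXEC): [IRQ0] PC=2: IRET -> resume MAIN at PC=2 (depth now 0)
Event 11 (EXEC): [MAIN] PC=2: NOP
Event 12 (INT 0): INT 0 arrives: push (MAIN, PC=3), enter IRQ0 at PC=0 (depth now 1)
Event 13 (INT 0): INT 0 arrives: push (IRQ0, PC=0), enter IRQ0 at PC=0 (depth now 2)
Event 14 (EXEC): [IRQ0] PC=0: INC 1 -> ACC=4
Event 15 (EXEC): [IRQ0] PC=1: DEC 2 -> ACC=2
Event 16 (EXEC): [IRQ0] PC=2: IRET -> resume IRQ0 at PC=0 (depth now 1)
Event 17 (INT 0): INT 0 arrives: push (IRQ0, PC=0), enter IRQ0 at PC=0 (depth now 2)
Event 18 (EXEC): [IRQ0] PC=0: INC 1 -> ACC=3
Event 19 (EXEC): [IRQ0] PC=1: DEC 2 -> ACC=1
Event 20 (EXEC): [IRQ0] PC=2: IRET -> resume IRQ0 at PC=0 (depth now 1)
Event 21 (INT 0): INT 0 arrives: push (IRQ0, PC=0), enter IRQ0 at PC=0 (depth now 2)
Event 22 (EXEC): [IRQ0] PC=0: INC 1 -> ACC=2
Event 23 (EXEC): [IRQ0] PC=1: DEC 2 -> ACC=0
Event 24 (EXEC): [IRQ0] PC=2: IRET -> resume IRQ0 at PC=0 (depth now 1)
Event 25 (EXEC): [IRQ0] PC=0: INC 1 -> ACC=1
Event 26 (EXEC): [IRQ0] PC=1: DEC 2 -> ACC=-1
Event 27 (EXEC): [IRQ0] PC=2: IRET -> resume MAIN at PC=3 (depth now 0)
Event 28 (EXEC): [MAIN] PC=3: INC 4 -> ACC=3
Event 29 (EXEC): [MAIN] PC=4: HALT

Answer: 3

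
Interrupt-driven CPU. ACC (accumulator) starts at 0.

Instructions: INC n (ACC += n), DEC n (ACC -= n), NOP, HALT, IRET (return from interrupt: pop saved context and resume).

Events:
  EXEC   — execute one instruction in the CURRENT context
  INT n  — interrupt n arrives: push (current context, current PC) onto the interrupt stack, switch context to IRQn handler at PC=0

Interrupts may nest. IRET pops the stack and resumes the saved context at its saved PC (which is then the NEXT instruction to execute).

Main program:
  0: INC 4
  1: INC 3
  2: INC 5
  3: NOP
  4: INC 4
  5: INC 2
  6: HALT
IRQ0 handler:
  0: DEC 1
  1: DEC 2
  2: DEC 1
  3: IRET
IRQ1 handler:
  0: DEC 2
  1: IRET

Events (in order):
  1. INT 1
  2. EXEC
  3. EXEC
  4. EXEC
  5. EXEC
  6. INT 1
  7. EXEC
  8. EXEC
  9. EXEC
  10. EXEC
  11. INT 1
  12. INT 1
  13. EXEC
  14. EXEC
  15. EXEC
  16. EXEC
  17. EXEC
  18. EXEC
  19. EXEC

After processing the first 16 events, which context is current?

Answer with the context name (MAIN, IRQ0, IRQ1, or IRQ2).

Answer: MAIN

Derivation:
Event 1 (INT 1): INT 1 arrives: push (MAIN, PC=0), enter IRQ1 at PC=0 (depth now 1)
Event 2 (EXEC): [IRQ1] PC=0: DEC 2 -> ACC=-2
Event 3 (EXEC): [IRQ1] PC=1: IRET -> resume MAIN at PC=0 (depth now 0)
Event 4 (EXEC): [MAIN] PC=0: INC 4 -> ACC=2
Event 5 (EXEC): [MAIN] PC=1: INC 3 -> ACC=5
Event 6 (INT 1): INT 1 arrives: push (MAIN, PC=2), enter IRQ1 at PC=0 (depth now 1)
Event 7 (EXEC): [IRQ1] PC=0: DEC 2 -> ACC=3
Event 8 (EXEC): [IRQ1] PC=1: IRET -> resume MAIN at PC=2 (depth now 0)
Event 9 (EXEC): [MAIN] PC=2: INC 5 -> ACC=8
Event 10 (EXEC): [MAIN] PC=3: NOP
Event 11 (INT 1): INT 1 arrives: push (MAIN, PC=4), enter IRQ1 at PC=0 (depth now 1)
Event 12 (INT 1): INT 1 arrives: push (IRQ1, PC=0), enter IRQ1 at PC=0 (depth now 2)
Event 13 (EXEC): [IRQ1] PC=0: DEC 2 -> ACC=6
Event 14 (EXEC): [IRQ1] PC=1: IRET -> resume IRQ1 at PC=0 (depth now 1)
Event 15 (EXEC): [IRQ1] PC=0: DEC 2 -> ACC=4
Event 16 (EXEC): [IRQ1] PC=1: IRET -> resume MAIN at PC=4 (depth now 0)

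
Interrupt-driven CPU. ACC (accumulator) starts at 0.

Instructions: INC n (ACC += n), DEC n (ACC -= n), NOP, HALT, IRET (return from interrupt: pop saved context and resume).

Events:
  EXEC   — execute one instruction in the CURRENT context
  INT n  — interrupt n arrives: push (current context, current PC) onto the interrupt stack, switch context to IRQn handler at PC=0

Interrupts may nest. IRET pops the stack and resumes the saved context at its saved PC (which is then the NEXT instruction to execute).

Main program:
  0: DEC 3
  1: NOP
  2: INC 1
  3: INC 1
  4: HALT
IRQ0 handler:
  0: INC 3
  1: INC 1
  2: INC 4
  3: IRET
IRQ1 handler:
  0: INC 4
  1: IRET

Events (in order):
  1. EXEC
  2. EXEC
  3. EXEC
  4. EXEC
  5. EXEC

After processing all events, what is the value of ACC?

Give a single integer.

Answer: -1

Derivation:
Event 1 (EXEC): [MAIN] PC=0: DEC 3 -> ACC=-3
Event 2 (EXEC): [MAIN] PC=1: NOP
Event 3 (EXEC): [MAIN] PC=2: INC 1 -> ACC=-2
Event 4 (EXEC): [MAIN] PC=3: INC 1 -> ACC=-1
Event 5 (EXEC): [MAIN] PC=4: HALT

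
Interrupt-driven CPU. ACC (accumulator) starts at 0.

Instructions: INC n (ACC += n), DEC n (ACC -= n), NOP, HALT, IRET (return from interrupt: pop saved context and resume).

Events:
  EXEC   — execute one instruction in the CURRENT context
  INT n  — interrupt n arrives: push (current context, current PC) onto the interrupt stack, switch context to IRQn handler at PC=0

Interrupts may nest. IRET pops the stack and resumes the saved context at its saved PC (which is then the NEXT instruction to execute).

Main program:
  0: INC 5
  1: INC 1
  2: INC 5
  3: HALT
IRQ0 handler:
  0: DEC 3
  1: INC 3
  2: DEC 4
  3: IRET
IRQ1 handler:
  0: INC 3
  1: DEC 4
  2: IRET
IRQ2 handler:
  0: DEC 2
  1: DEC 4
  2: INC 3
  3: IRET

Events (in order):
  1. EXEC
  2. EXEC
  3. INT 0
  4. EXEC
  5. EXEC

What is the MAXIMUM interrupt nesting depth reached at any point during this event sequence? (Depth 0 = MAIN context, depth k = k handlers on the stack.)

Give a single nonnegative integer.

Answer: 1

Derivation:
Event 1 (EXEC): [MAIN] PC=0: INC 5 -> ACC=5 [depth=0]
Event 2 (EXEC): [MAIN] PC=1: INC 1 -> ACC=6 [depth=0]
Event 3 (INT 0): INT 0 arrives: push (MAIN, PC=2), enter IRQ0 at PC=0 (depth now 1) [depth=1]
Event 4 (EXEC): [IRQ0] PC=0: DEC 3 -> ACC=3 [depth=1]
Event 5 (EXEC): [IRQ0] PC=1: INC 3 -> ACC=6 [depth=1]
Max depth observed: 1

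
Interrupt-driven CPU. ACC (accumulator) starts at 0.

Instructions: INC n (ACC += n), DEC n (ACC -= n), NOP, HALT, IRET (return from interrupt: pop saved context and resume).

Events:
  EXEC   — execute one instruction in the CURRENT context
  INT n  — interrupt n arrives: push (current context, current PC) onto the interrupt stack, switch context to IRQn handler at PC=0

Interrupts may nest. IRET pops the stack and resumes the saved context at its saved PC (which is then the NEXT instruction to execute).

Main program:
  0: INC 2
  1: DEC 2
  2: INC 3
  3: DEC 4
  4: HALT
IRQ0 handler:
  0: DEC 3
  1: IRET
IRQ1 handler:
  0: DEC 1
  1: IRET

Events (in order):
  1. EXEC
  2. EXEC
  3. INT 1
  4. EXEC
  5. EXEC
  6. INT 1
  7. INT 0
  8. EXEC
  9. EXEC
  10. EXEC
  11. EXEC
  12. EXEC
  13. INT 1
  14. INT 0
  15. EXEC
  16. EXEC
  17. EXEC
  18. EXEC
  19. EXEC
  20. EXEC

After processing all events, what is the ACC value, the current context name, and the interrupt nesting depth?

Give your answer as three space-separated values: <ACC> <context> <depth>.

Event 1 (EXEC): [MAIN] PC=0: INC 2 -> ACC=2
Event 2 (EXEC): [MAIN] PC=1: DEC 2 -> ACC=0
Event 3 (INT 1): INT 1 arrives: push (MAIN, PC=2), enter IRQ1 at PC=0 (depth now 1)
Event 4 (EXEC): [IRQ1] PC=0: DEC 1 -> ACC=-1
Event 5 (EXEC): [IRQ1] PC=1: IRET -> resume MAIN at PC=2 (depth now 0)
Event 6 (INT 1): INT 1 arrives: push (MAIN, PC=2), enter IRQ1 at PC=0 (depth now 1)
Event 7 (INT 0): INT 0 arrives: push (IRQ1, PC=0), enter IRQ0 at PC=0 (depth now 2)
Event 8 (EXEC): [IRQ0] PC=0: DEC 3 -> ACC=-4
Event 9 (EXEC): [IRQ0] PC=1: IRET -> resume IRQ1 at PC=0 (depth now 1)
Event 10 (EXEC): [IRQ1] PC=0: DEC 1 -> ACC=-5
Event 11 (EXEC): [IRQ1] PC=1: IRET -> resume MAIN at PC=2 (depth now 0)
Event 12 (EXEC): [MAIN] PC=2: INC 3 -> ACC=-2
Event 13 (INT 1): INT 1 arrives: push (MAIN, PC=3), enter IRQ1 at PC=0 (depth now 1)
Event 14 (INT 0): INT 0 arrives: push (IRQ1, PC=0), enter IRQ0 at PC=0 (depth now 2)
Event 15 (EXEC): [IRQ0] PC=0: DEC 3 -> ACC=-5
Event 16 (EXEC): [IRQ0] PC=1: IRET -> resume IRQ1 at PC=0 (depth now 1)
Event 17 (EXEC): [IRQ1] PC=0: DEC 1 -> ACC=-6
Event 18 (EXEC): [IRQ1] PC=1: IRET -> resume MAIN at PC=3 (depth now 0)
Event 19 (EXEC): [MAIN] PC=3: DEC 4 -> ACC=-10
Event 20 (EXEC): [MAIN] PC=4: HALT

Answer: -10 MAIN 0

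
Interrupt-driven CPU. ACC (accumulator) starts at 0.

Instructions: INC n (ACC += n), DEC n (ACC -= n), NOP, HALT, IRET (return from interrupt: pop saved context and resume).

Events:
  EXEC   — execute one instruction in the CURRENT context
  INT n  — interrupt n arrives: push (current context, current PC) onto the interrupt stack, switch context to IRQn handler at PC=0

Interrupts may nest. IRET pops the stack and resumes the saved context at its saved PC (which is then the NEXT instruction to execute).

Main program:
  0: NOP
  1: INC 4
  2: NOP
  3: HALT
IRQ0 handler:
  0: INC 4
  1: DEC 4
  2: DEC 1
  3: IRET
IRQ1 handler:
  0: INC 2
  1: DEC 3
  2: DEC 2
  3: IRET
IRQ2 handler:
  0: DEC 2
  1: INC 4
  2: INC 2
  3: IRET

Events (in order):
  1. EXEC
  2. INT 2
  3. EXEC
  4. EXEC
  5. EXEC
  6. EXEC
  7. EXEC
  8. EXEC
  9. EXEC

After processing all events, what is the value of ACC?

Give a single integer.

Event 1 (EXEC): [MAIN] PC=0: NOP
Event 2 (INT 2): INT 2 arrives: push (MAIN, PC=1), enter IRQ2 at PC=0 (depth now 1)
Event 3 (EXEC): [IRQ2] PC=0: DEC 2 -> ACC=-2
Event 4 (EXEC): [IRQ2] PC=1: INC 4 -> ACC=2
Event 5 (EXEC): [IRQ2] PC=2: INC 2 -> ACC=4
Event 6 (EXEC): [IRQ2] PC=3: IRET -> resume MAIN at PC=1 (depth now 0)
Event 7 (EXEC): [MAIN] PC=1: INC 4 -> ACC=8
Event 8 (EXEC): [MAIN] PC=2: NOP
Event 9 (EXEC): [MAIN] PC=3: HALT

Answer: 8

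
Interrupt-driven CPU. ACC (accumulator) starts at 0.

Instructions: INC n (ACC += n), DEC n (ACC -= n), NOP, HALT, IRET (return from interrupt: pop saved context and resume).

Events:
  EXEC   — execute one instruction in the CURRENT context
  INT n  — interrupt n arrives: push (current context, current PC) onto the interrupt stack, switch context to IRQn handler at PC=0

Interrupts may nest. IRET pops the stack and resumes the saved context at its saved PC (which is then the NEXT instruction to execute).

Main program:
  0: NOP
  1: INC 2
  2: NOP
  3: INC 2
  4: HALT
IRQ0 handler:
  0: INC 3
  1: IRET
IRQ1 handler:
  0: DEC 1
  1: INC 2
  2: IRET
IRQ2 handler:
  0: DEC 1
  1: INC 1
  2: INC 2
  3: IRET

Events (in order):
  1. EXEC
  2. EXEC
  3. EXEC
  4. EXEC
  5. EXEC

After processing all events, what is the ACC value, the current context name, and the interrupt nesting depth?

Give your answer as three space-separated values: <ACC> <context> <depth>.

Answer: 4 MAIN 0

Derivation:
Event 1 (EXEC): [MAIN] PC=0: NOP
Event 2 (EXEC): [MAIN] PC=1: INC 2 -> ACC=2
Event 3 (EXEC): [MAIN] PC=2: NOP
Event 4 (EXEC): [MAIN] PC=3: INC 2 -> ACC=4
Event 5 (EXEC): [MAIN] PC=4: HALT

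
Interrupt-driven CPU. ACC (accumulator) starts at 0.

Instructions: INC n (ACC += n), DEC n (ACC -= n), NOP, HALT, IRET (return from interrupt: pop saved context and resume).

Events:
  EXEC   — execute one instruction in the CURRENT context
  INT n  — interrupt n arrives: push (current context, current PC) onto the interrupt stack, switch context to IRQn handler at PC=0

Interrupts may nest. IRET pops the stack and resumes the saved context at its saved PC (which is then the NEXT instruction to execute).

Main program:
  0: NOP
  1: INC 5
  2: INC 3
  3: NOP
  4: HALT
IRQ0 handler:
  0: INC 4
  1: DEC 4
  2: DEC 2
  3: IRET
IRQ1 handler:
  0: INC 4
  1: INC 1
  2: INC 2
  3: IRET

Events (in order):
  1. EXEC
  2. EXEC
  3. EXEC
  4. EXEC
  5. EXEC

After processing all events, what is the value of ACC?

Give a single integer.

Answer: 8

Derivation:
Event 1 (EXEC): [MAIN] PC=0: NOP
Event 2 (EXEC): [MAIN] PC=1: INC 5 -> ACC=5
Event 3 (EXEC): [MAIN] PC=2: INC 3 -> ACC=8
Event 4 (EXEC): [MAIN] PC=3: NOP
Event 5 (EXEC): [MAIN] PC=4: HALT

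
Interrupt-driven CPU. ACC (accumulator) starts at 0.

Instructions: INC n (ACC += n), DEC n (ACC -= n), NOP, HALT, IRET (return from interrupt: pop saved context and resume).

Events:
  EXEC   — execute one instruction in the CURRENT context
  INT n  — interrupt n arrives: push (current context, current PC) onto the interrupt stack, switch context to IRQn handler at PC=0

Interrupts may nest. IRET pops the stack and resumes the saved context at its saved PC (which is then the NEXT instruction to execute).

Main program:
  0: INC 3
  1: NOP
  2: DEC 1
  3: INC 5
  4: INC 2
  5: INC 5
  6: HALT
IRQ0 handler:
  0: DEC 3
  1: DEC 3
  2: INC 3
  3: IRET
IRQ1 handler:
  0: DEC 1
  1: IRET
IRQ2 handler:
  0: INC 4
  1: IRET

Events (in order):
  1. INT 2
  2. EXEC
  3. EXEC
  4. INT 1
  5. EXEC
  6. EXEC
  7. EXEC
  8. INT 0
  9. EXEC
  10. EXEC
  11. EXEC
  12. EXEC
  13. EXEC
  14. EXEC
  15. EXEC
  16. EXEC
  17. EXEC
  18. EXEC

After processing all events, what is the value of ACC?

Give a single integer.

Event 1 (INT 2): INT 2 arrives: push (MAIN, PC=0), enter IRQ2 at PC=0 (depth now 1)
Event 2 (EXEC): [IRQ2] PC=0: INC 4 -> ACC=4
Event 3 (EXEC): [IRQ2] PC=1: IRET -> resume MAIN at PC=0 (depth now 0)
Event 4 (INT 1): INT 1 arrives: push (MAIN, PC=0), enter IRQ1 at PC=0 (depth now 1)
Event 5 (EXEC): [IRQ1] PC=0: DEC 1 -> ACC=3
Event 6 (EXEC): [IRQ1] PC=1: IRET -> resume MAIN at PC=0 (depth now 0)
Event 7 (EXEC): [MAIN] PC=0: INC 3 -> ACC=6
Event 8 (INT 0): INT 0 arrives: push (MAIN, PC=1), enter IRQ0 at PC=0 (depth now 1)
Event 9 (EXEC): [IRQ0] PC=0: DEC 3 -> ACC=3
Event 10 (EXEC): [IRQ0] PC=1: DEC 3 -> ACC=0
Event 11 (EXEC): [IRQ0] PC=2: INC 3 -> ACC=3
Event 12 (EXEC): [IRQ0] PC=3: IRET -> resume MAIN at PC=1 (depth now 0)
Event 13 (EXEC): [MAIN] PC=1: NOP
Event 14 (EXEC): [MAIN] PC=2: DEC 1 -> ACC=2
Event 15 (EXEC): [MAIN] PC=3: INC 5 -> ACC=7
Event 16 (EXEC): [MAIN] PC=4: INC 2 -> ACC=9
Event 17 (EXEC): [MAIN] PC=5: INC 5 -> ACC=14
Event 18 (EXEC): [MAIN] PC=6: HALT

Answer: 14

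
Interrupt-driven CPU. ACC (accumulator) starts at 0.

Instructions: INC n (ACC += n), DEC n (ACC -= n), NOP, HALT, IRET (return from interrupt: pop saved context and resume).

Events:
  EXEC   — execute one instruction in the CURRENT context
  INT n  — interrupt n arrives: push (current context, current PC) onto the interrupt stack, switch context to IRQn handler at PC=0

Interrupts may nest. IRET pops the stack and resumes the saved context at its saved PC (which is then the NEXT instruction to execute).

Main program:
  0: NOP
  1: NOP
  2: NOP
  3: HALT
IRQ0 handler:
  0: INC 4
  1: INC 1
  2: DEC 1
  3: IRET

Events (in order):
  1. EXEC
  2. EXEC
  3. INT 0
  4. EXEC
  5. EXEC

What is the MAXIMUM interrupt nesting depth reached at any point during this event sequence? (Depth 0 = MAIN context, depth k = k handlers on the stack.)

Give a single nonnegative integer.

Event 1 (EXEC): [MAIN] PC=0: NOP [depth=0]
Event 2 (EXEC): [MAIN] PC=1: NOP [depth=0]
Event 3 (INT 0): INT 0 arrives: push (MAIN, PC=2), enter IRQ0 at PC=0 (depth now 1) [depth=1]
Event 4 (EXEC): [IRQ0] PC=0: INC 4 -> ACC=4 [depth=1]
Event 5 (EXEC): [IRQ0] PC=1: INC 1 -> ACC=5 [depth=1]
Max depth observed: 1

Answer: 1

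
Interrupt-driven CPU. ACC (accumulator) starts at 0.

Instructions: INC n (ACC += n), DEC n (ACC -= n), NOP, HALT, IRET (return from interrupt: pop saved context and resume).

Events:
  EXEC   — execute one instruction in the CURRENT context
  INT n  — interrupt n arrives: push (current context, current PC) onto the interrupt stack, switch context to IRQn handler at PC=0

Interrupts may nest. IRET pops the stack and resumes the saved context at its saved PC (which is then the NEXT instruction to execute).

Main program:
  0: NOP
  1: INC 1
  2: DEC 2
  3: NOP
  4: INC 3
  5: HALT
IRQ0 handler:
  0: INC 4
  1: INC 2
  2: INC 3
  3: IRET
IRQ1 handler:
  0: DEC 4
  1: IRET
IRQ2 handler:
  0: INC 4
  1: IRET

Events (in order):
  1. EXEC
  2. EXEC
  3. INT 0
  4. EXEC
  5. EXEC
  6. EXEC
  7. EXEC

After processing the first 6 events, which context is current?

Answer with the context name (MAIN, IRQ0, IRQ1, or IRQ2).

Event 1 (EXEC): [MAIN] PC=0: NOP
Event 2 (EXEC): [MAIN] PC=1: INC 1 -> ACC=1
Event 3 (INT 0): INT 0 arrives: push (MAIN, PC=2), enter IRQ0 at PC=0 (depth now 1)
Event 4 (EXEC): [IRQ0] PC=0: INC 4 -> ACC=5
Event 5 (EXEC): [IRQ0] PC=1: INC 2 -> ACC=7
Event 6 (EXEC): [IRQ0] PC=2: INC 3 -> ACC=10

Answer: IRQ0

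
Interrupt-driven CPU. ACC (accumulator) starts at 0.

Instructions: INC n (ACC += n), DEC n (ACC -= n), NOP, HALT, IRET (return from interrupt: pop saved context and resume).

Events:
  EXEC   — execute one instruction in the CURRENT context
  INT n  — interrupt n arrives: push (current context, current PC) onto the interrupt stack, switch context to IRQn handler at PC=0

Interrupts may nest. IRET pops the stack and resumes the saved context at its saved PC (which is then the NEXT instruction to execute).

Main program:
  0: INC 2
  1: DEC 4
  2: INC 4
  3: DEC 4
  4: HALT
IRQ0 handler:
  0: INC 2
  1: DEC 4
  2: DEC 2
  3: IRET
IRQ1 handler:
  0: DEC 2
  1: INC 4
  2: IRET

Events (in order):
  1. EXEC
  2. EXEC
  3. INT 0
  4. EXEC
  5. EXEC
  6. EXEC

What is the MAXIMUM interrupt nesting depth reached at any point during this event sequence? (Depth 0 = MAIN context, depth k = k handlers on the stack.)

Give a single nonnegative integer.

Answer: 1

Derivation:
Event 1 (EXEC): [MAIN] PC=0: INC 2 -> ACC=2 [depth=0]
Event 2 (EXEC): [MAIN] PC=1: DEC 4 -> ACC=-2 [depth=0]
Event 3 (INT 0): INT 0 arrives: push (MAIN, PC=2), enter IRQ0 at PC=0 (depth now 1) [depth=1]
Event 4 (EXEC): [IRQ0] PC=0: INC 2 -> ACC=0 [depth=1]
Event 5 (EXEC): [IRQ0] PC=1: DEC 4 -> ACC=-4 [depth=1]
Event 6 (EXEC): [IRQ0] PC=2: DEC 2 -> ACC=-6 [depth=1]
Max depth observed: 1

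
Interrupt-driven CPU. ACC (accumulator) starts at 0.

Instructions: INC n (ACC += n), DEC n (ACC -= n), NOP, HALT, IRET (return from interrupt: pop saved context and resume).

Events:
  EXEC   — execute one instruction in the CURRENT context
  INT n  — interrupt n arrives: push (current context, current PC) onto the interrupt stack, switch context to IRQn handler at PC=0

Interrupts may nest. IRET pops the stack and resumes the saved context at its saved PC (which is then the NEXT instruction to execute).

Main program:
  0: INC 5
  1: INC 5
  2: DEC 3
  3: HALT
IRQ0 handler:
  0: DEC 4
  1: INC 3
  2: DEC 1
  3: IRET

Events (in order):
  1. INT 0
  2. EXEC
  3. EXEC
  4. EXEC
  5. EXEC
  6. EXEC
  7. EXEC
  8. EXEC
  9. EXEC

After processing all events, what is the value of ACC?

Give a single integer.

Answer: 5

Derivation:
Event 1 (INT 0): INT 0 arrives: push (MAIN, PC=0), enter IRQ0 at PC=0 (depth now 1)
Event 2 (EXEC): [IRQ0] PC=0: DEC 4 -> ACC=-4
Event 3 (EXEC): [IRQ0] PC=1: INC 3 -> ACC=-1
Event 4 (EXEC): [IRQ0] PC=2: DEC 1 -> ACC=-2
Event 5 (EXEC): [IRQ0] PC=3: IRET -> resume MAIN at PC=0 (depth now 0)
Event 6 (EXEC): [MAIN] PC=0: INC 5 -> ACC=3
Event 7 (EXEC): [MAIN] PC=1: INC 5 -> ACC=8
Event 8 (EXEC): [MAIN] PC=2: DEC 3 -> ACC=5
Event 9 (EXEC): [MAIN] PC=3: HALT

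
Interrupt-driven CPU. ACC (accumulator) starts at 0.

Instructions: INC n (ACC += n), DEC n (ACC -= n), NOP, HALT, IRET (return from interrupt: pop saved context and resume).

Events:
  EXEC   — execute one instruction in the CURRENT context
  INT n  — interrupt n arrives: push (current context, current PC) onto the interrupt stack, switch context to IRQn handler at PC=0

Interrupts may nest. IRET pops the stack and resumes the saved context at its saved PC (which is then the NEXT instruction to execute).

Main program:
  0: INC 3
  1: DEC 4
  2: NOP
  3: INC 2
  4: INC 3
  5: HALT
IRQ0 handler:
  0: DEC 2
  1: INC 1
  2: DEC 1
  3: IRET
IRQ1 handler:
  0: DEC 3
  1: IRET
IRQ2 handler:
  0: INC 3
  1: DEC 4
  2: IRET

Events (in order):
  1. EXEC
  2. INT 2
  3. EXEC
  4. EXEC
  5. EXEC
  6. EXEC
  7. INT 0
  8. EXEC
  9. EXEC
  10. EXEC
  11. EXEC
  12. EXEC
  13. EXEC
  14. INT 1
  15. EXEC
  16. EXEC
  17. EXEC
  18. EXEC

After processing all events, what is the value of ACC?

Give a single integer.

Event 1 (EXEC): [MAIN] PC=0: INC 3 -> ACC=3
Event 2 (INT 2): INT 2 arrives: push (MAIN, PC=1), enter IRQ2 at PC=0 (depth now 1)
Event 3 (EXEC): [IRQ2] PC=0: INC 3 -> ACC=6
Event 4 (EXEC): [IRQ2] PC=1: DEC 4 -> ACC=2
Event 5 (EXEC): [IRQ2] PC=2: IRET -> resume MAIN at PC=1 (depth now 0)
Event 6 (EXEC): [MAIN] PC=1: DEC 4 -> ACC=-2
Event 7 (INT 0): INT 0 arrives: push (MAIN, PC=2), enter IRQ0 at PC=0 (depth now 1)
Event 8 (EXEC): [IRQ0] PC=0: DEC 2 -> ACC=-4
Event 9 (EXEC): [IRQ0] PC=1: INC 1 -> ACC=-3
Event 10 (EXEC): [IRQ0] PC=2: DEC 1 -> ACC=-4
Event 11 (EXEC): [IRQ0] PC=3: IRET -> resume MAIN at PC=2 (depth now 0)
Event 12 (EXEC): [MAIN] PC=2: NOP
Event 13 (EXEC): [MAIN] PC=3: INC 2 -> ACC=-2
Event 14 (INT 1): INT 1 arrives: push (MAIN, PC=4), enter IRQ1 at PC=0 (depth now 1)
Event 15 (EXEC): [IRQ1] PC=0: DEC 3 -> ACC=-5
Event 16 (EXEC): [IRQ1] PC=1: IRET -> resume MAIN at PC=4 (depth now 0)
Event 17 (EXEC): [MAIN] PC=4: INC 3 -> ACC=-2
Event 18 (EXEC): [MAIN] PC=5: HALT

Answer: -2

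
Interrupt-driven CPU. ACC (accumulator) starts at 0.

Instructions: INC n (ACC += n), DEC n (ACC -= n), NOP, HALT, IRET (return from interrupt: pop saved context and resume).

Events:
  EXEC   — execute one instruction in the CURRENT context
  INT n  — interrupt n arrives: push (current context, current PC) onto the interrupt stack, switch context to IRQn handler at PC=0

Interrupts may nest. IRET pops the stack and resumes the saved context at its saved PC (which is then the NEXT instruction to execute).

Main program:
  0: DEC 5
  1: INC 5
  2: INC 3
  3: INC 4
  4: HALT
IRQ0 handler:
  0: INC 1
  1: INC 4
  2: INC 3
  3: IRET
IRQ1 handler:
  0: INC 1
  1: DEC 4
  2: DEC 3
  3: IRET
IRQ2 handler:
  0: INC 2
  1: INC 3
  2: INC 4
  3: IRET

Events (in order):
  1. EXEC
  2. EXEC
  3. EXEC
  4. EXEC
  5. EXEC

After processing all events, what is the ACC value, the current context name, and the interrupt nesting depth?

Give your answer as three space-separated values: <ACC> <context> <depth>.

Event 1 (EXEC): [MAIN] PC=0: DEC 5 -> ACC=-5
Event 2 (EXEC): [MAIN] PC=1: INC 5 -> ACC=0
Event 3 (EXEC): [MAIN] PC=2: INC 3 -> ACC=3
Event 4 (EXEC): [MAIN] PC=3: INC 4 -> ACC=7
Event 5 (EXEC): [MAIN] PC=4: HALT

Answer: 7 MAIN 0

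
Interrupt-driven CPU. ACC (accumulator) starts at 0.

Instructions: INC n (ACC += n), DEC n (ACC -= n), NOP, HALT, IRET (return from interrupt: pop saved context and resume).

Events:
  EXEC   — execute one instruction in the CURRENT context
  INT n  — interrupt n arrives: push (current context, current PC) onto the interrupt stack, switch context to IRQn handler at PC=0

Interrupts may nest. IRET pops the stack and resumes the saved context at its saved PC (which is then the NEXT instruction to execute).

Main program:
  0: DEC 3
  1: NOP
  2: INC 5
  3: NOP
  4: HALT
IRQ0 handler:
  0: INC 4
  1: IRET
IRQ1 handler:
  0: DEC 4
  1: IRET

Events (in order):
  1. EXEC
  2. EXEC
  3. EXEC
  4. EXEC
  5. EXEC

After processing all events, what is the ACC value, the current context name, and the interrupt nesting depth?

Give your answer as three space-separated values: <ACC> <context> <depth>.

Event 1 (EXEC): [MAIN] PC=0: DEC 3 -> ACC=-3
Event 2 (EXEC): [MAIN] PC=1: NOP
Event 3 (EXEC): [MAIN] PC=2: INC 5 -> ACC=2
Event 4 (EXEC): [MAIN] PC=3: NOP
Event 5 (EXEC): [MAIN] PC=4: HALT

Answer: 2 MAIN 0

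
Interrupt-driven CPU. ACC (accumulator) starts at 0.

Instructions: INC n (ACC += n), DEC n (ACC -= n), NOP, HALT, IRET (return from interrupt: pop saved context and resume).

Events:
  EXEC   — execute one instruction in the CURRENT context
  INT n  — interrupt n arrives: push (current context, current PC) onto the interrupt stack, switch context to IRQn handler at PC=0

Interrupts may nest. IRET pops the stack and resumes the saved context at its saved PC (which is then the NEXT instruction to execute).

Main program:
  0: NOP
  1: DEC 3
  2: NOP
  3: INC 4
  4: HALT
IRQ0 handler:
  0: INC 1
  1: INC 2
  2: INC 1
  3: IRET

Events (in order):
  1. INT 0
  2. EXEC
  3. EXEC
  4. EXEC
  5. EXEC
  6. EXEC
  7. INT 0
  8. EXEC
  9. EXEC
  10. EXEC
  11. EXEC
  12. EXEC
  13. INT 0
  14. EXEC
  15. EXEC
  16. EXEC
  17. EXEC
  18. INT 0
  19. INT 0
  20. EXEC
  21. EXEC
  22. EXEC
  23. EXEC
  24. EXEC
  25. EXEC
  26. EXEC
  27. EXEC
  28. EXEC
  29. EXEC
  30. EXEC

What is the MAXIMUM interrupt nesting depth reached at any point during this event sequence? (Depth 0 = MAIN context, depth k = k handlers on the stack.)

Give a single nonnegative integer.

Event 1 (INT 0): INT 0 arrives: push (MAIN, PC=0), enter IRQ0 at PC=0 (depth now 1) [depth=1]
Event 2 (EXEC): [IRQ0] PC=0: INC 1 -> ACC=1 [depth=1]
Event 3 (EXEC): [IRQ0] PC=1: INC 2 -> ACC=3 [depth=1]
Event 4 (EXEC): [IRQ0] PC=2: INC 1 -> ACC=4 [depth=1]
Event 5 (EXEC): [IRQ0] PC=3: IRET -> resume MAIN at PC=0 (depth now 0) [depth=0]
Event 6 (EXEC): [MAIN] PC=0: NOP [depth=0]
Event 7 (INT 0): INT 0 arrives: push (MAIN, PC=1), enter IRQ0 at PC=0 (depth now 1) [depth=1]
Event 8 (EXEC): [IRQ0] PC=0: INC 1 -> ACC=5 [depth=1]
Event 9 (EXEC): [IRQ0] PC=1: INC 2 -> ACC=7 [depth=1]
Event 10 (EXEC): [IRQ0] PC=2: INC 1 -> ACC=8 [depth=1]
Event 11 (EXEC): [IRQ0] PC=3: IRET -> resume MAIN at PC=1 (depth now 0) [depth=0]
Event 12 (EXEC): [MAIN] PC=1: DEC 3 -> ACC=5 [depth=0]
Event 13 (INT 0): INT 0 arrives: push (MAIN, PC=2), enter IRQ0 at PC=0 (depth now 1) [depth=1]
Event 14 (EXEC): [IRQ0] PC=0: INC 1 -> ACC=6 [depth=1]
Event 15 (EXEC): [IRQ0] PC=1: INC 2 -> ACC=8 [depth=1]
Event 16 (EXEC): [IRQ0] PC=2: INC 1 -> ACC=9 [depth=1]
Event 17 (EXEC): [IRQ0] PC=3: IRET -> resume MAIN at PC=2 (depth now 0) [depth=0]
Event 18 (INT 0): INT 0 arrives: push (MAIN, PC=2), enter IRQ0 at PC=0 (depth now 1) [depth=1]
Event 19 (INT 0): INT 0 arrives: push (IRQ0, PC=0), enter IRQ0 at PC=0 (depth now 2) [depth=2]
Event 20 (EXEC): [IRQ0] PC=0: INC 1 -> ACC=10 [depth=2]
Event 21 (EXEC): [IRQ0] PC=1: INC 2 -> ACC=12 [depth=2]
Event 22 (EXEC): [IRQ0] PC=2: INC 1 -> ACC=13 [depth=2]
Event 23 (EXEC): [IRQ0] PC=3: IRET -> resume IRQ0 at PC=0 (depth now 1) [depth=1]
Event 24 (EXEC): [IRQ0] PC=0: INC 1 -> ACC=14 [depth=1]
Event 25 (EXEC): [IRQ0] PC=1: INC 2 -> ACC=16 [depth=1]
Event 26 (EXEC): [IRQ0] PC=2: INC 1 -> ACC=17 [depth=1]
Event 27 (EXEC): [IRQ0] PC=3: IRET -> resume MAIN at PC=2 (depth now 0) [depth=0]
Event 28 (EXEC): [MAIN] PC=2: NOP [depth=0]
Event 29 (EXEC): [MAIN] PC=3: INC 4 -> ACC=21 [depth=0]
Event 30 (EXEC): [MAIN] PC=4: HALT [depth=0]
Max depth observed: 2

Answer: 2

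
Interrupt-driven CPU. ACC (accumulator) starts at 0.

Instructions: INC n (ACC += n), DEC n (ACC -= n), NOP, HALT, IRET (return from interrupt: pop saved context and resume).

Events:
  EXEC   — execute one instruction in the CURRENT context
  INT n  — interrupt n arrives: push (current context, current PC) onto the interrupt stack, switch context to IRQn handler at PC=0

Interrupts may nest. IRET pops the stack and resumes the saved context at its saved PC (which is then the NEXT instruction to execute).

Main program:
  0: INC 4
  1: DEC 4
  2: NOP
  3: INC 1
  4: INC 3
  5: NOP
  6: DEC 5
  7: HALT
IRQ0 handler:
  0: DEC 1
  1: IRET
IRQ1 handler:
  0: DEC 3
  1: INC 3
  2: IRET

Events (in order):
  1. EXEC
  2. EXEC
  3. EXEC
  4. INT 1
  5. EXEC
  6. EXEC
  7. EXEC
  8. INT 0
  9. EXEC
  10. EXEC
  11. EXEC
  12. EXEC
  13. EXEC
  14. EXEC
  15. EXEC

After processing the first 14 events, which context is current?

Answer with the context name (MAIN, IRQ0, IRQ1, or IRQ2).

Event 1 (EXEC): [MAIN] PC=0: INC 4 -> ACC=4
Event 2 (EXEC): [MAIN] PC=1: DEC 4 -> ACC=0
Event 3 (EXEC): [MAIN] PC=2: NOP
Event 4 (INT 1): INT 1 arrives: push (MAIN, PC=3), enter IRQ1 at PC=0 (depth now 1)
Event 5 (EXEC): [IRQ1] PC=0: DEC 3 -> ACC=-3
Event 6 (EXEC): [IRQ1] PC=1: INC 3 -> ACC=0
Event 7 (EXEC): [IRQ1] PC=2: IRET -> resume MAIN at PC=3 (depth now 0)
Event 8 (INT 0): INT 0 arrives: push (MAIN, PC=3), enter IRQ0 at PC=0 (depth now 1)
Event 9 (EXEC): [IRQ0] PC=0: DEC 1 -> ACC=-1
Event 10 (EXEC): [IRQ0] PC=1: IRET -> resume MAIN at PC=3 (depth now 0)
Event 11 (EXEC): [MAIN] PC=3: INC 1 -> ACC=0
Event 12 (EXEC): [MAIN] PC=4: INC 3 -> ACC=3
Event 13 (EXEC): [MAIN] PC=5: NOP
Event 14 (EXEC): [MAIN] PC=6: DEC 5 -> ACC=-2

Answer: MAIN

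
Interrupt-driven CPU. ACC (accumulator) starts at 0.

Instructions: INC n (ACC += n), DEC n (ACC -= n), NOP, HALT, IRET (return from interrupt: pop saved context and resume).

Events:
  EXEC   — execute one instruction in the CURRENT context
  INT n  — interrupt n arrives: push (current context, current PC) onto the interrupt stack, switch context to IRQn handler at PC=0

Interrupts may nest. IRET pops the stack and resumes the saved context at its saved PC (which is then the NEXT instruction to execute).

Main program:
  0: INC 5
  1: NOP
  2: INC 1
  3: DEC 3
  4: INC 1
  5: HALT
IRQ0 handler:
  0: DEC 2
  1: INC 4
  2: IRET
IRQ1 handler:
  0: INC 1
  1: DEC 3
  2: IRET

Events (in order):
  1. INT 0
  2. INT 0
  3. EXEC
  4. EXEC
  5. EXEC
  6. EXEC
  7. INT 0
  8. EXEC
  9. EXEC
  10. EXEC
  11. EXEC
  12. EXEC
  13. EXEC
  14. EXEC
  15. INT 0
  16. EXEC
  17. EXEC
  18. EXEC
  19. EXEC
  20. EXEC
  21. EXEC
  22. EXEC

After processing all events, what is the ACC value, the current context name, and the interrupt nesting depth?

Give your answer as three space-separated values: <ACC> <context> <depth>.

Answer: 12 MAIN 0

Derivation:
Event 1 (INT 0): INT 0 arrives: push (MAIN, PC=0), enter IRQ0 at PC=0 (depth now 1)
Event 2 (INT 0): INT 0 arrives: push (IRQ0, PC=0), enter IRQ0 at PC=0 (depth now 2)
Event 3 (EXEC): [IRQ0] PC=0: DEC 2 -> ACC=-2
Event 4 (EXEC): [IRQ0] PC=1: INC 4 -> ACC=2
Event 5 (EXEC): [IRQ0] PC=2: IRET -> resume IRQ0 at PC=0 (depth now 1)
Event 6 (EXEC): [IRQ0] PC=0: DEC 2 -> ACC=0
Event 7 (INT 0): INT 0 arrives: push (IRQ0, PC=1), enter IRQ0 at PC=0 (depth now 2)
Event 8 (EXEC): [IRQ0] PC=0: DEC 2 -> ACC=-2
Event 9 (EXEC): [IRQ0] PC=1: INC 4 -> ACC=2
Event 10 (EXEC): [IRQ0] PC=2: IRET -> resume IRQ0 at PC=1 (depth now 1)
Event 11 (EXEC): [IRQ0] PC=1: INC 4 -> ACC=6
Event 12 (EXEC): [IRQ0] PC=2: IRET -> resume MAIN at PC=0 (depth now 0)
Event 13 (EXEC): [MAIN] PC=0: INC 5 -> ACC=11
Event 14 (EXEC): [MAIN] PC=1: NOP
Event 15 (INT 0): INT 0 arrives: push (MAIN, PC=2), enter IRQ0 at PC=0 (depth now 1)
Event 16 (EXEC): [IRQ0] PC=0: DEC 2 -> ACC=9
Event 17 (EXEC): [IRQ0] PC=1: INC 4 -> ACC=13
Event 18 (EXEC): [IRQ0] PC=2: IRET -> resume MAIN at PC=2 (depth now 0)
Event 19 (EXEC): [MAIN] PC=2: INC 1 -> ACC=14
Event 20 (EXEC): [MAIN] PC=3: DEC 3 -> ACC=11
Event 21 (EXEC): [MAIN] PC=4: INC 1 -> ACC=12
Event 22 (EXEC): [MAIN] PC=5: HALT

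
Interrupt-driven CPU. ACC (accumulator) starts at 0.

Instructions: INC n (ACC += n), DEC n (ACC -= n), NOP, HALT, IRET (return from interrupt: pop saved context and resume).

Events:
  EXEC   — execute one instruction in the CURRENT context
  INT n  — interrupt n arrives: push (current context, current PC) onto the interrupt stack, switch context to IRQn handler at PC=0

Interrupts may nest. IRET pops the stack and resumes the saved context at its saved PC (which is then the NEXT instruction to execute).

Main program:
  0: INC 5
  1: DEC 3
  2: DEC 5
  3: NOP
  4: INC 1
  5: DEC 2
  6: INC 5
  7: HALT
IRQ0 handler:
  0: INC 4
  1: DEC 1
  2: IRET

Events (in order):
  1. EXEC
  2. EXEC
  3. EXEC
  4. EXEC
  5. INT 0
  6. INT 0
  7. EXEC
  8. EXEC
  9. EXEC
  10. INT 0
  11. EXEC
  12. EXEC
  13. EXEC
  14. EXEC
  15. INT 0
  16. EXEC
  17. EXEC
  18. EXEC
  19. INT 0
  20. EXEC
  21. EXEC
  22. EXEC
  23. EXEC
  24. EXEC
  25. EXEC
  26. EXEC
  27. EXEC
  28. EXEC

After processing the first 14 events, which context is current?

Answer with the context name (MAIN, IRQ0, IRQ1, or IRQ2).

Event 1 (EXEC): [MAIN] PC=0: INC 5 -> ACC=5
Event 2 (EXEC): [MAIN] PC=1: DEC 3 -> ACC=2
Event 3 (EXEC): [MAIN] PC=2: DEC 5 -> ACC=-3
Event 4 (EXEC): [MAIN] PC=3: NOP
Event 5 (INT 0): INT 0 arrives: push (MAIN, PC=4), enter IRQ0 at PC=0 (depth now 1)
Event 6 (INT 0): INT 0 arrives: push (IRQ0, PC=0), enter IRQ0 at PC=0 (depth now 2)
Event 7 (EXEC): [IRQ0] PC=0: INC 4 -> ACC=1
Event 8 (EXEC): [IRQ0] PC=1: DEC 1 -> ACC=0
Event 9 (EXEC): [IRQ0] PC=2: IRET -> resume IRQ0 at PC=0 (depth now 1)
Event 10 (INT 0): INT 0 arrives: push (IRQ0, PC=0), enter IRQ0 at PC=0 (depth now 2)
Event 11 (EXEC): [IRQ0] PC=0: INC 4 -> ACC=4
Event 12 (EXEC): [IRQ0] PC=1: DEC 1 -> ACC=3
Event 13 (EXEC): [IRQ0] PC=2: IRET -> resume IRQ0 at PC=0 (depth now 1)
Event 14 (EXEC): [IRQ0] PC=0: INC 4 -> ACC=7

Answer: IRQ0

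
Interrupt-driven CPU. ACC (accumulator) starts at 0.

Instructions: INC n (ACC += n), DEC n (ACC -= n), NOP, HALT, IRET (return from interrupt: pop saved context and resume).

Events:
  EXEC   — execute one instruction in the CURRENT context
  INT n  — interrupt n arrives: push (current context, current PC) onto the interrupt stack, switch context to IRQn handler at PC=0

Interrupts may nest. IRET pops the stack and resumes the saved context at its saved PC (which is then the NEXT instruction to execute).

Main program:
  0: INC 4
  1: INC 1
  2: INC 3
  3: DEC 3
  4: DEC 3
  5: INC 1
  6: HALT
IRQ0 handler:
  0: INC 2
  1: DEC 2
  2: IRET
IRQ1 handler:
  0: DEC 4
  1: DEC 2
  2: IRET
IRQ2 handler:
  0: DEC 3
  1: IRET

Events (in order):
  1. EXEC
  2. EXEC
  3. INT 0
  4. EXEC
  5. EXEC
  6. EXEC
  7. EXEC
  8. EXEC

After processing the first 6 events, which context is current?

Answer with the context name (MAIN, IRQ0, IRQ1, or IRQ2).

Answer: MAIN

Derivation:
Event 1 (EXEC): [MAIN] PC=0: INC 4 -> ACC=4
Event 2 (EXEC): [MAIN] PC=1: INC 1 -> ACC=5
Event 3 (INT 0): INT 0 arrives: push (MAIN, PC=2), enter IRQ0 at PC=0 (depth now 1)
Event 4 (EXEC): [IRQ0] PC=0: INC 2 -> ACC=7
Event 5 (EXEC): [IRQ0] PC=1: DEC 2 -> ACC=5
Event 6 (EXEC): [IRQ0] PC=2: IRET -> resume MAIN at PC=2 (depth now 0)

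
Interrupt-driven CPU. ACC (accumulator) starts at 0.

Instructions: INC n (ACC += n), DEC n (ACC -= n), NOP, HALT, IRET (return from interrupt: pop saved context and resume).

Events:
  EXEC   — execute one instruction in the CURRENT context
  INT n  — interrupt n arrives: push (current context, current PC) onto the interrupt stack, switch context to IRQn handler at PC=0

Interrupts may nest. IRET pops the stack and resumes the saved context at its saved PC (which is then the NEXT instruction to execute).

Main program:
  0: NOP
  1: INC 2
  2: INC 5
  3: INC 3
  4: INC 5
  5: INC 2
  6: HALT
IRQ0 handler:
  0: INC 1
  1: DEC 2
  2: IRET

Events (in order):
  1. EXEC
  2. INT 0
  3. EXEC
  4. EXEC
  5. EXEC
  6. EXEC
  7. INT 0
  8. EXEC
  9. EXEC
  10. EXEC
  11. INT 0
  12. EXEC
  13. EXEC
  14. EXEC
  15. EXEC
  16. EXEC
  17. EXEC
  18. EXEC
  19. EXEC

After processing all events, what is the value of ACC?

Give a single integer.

Answer: 14

Derivation:
Event 1 (EXEC): [MAIN] PC=0: NOP
Event 2 (INT 0): INT 0 arrives: push (MAIN, PC=1), enter IRQ0 at PC=0 (depth now 1)
Event 3 (EXEC): [IRQ0] PC=0: INC 1 -> ACC=1
Event 4 (EXEC): [IRQ0] PC=1: DEC 2 -> ACC=-1
Event 5 (EXEC): [IRQ0] PC=2: IRET -> resume MAIN at PC=1 (depth now 0)
Event 6 (EXEC): [MAIN] PC=1: INC 2 -> ACC=1
Event 7 (INT 0): INT 0 arrives: push (MAIN, PC=2), enter IRQ0 at PC=0 (depth now 1)
Event 8 (EXEC): [IRQ0] PC=0: INC 1 -> ACC=2
Event 9 (EXEC): [IRQ0] PC=1: DEC 2 -> ACC=0
Event 10 (EXEC): [IRQ0] PC=2: IRET -> resume MAIN at PC=2 (depth now 0)
Event 11 (INT 0): INT 0 arrives: push (MAIN, PC=2), enter IRQ0 at PC=0 (depth now 1)
Event 12 (EXEC): [IRQ0] PC=0: INC 1 -> ACC=1
Event 13 (EXEC): [IRQ0] PC=1: DEC 2 -> ACC=-1
Event 14 (EXEC): [IRQ0] PC=2: IRET -> resume MAIN at PC=2 (depth now 0)
Event 15 (EXEC): [MAIN] PC=2: INC 5 -> ACC=4
Event 16 (EXEC): [MAIN] PC=3: INC 3 -> ACC=7
Event 17 (EXEC): [MAIN] PC=4: INC 5 -> ACC=12
Event 18 (EXEC): [MAIN] PC=5: INC 2 -> ACC=14
Event 19 (EXEC): [MAIN] PC=6: HALT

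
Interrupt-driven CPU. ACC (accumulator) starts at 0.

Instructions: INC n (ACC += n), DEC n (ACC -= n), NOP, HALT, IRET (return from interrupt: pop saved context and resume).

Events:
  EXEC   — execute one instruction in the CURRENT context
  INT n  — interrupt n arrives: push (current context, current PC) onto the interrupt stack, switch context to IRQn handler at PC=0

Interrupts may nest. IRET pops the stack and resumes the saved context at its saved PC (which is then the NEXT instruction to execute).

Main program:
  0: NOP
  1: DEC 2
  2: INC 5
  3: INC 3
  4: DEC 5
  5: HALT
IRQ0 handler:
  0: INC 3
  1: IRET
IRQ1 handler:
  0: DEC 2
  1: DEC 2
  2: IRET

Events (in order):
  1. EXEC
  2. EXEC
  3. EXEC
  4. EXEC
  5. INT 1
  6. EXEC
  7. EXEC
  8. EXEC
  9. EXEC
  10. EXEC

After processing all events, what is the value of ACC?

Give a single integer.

Event 1 (EXEC): [MAIN] PC=0: NOP
Event 2 (EXEC): [MAIN] PC=1: DEC 2 -> ACC=-2
Event 3 (EXEC): [MAIN] PC=2: INC 5 -> ACC=3
Event 4 (EXEC): [MAIN] PC=3: INC 3 -> ACC=6
Event 5 (INT 1): INT 1 arrives: push (MAIN, PC=4), enter IRQ1 at PC=0 (depth now 1)
Event 6 (EXEC): [IRQ1] PC=0: DEC 2 -> ACC=4
Event 7 (EXEC): [IRQ1] PC=1: DEC 2 -> ACC=2
Event 8 (EXEC): [IRQ1] PC=2: IRET -> resume MAIN at PC=4 (depth now 0)
Event 9 (EXEC): [MAIN] PC=4: DEC 5 -> ACC=-3
Event 10 (EXEC): [MAIN] PC=5: HALT

Answer: -3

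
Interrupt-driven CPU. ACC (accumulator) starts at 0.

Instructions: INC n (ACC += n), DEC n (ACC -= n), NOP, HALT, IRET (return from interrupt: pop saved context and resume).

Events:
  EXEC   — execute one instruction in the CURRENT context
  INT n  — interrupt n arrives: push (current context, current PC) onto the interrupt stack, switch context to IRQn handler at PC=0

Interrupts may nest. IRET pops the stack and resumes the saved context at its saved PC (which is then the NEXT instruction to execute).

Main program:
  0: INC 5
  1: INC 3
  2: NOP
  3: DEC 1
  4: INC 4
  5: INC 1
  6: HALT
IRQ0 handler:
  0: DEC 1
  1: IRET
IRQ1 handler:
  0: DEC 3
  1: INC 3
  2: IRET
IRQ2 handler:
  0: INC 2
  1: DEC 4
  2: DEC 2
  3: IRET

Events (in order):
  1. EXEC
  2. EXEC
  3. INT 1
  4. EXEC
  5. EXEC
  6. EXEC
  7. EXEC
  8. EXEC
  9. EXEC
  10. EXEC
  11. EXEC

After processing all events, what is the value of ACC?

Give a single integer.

Event 1 (EXEC): [MAIN] PC=0: INC 5 -> ACC=5
Event 2 (EXEC): [MAIN] PC=1: INC 3 -> ACC=8
Event 3 (INT 1): INT 1 arrives: push (MAIN, PC=2), enter IRQ1 at PC=0 (depth now 1)
Event 4 (EXEC): [IRQ1] PC=0: DEC 3 -> ACC=5
Event 5 (EXEC): [IRQ1] PC=1: INC 3 -> ACC=8
Event 6 (EXEC): [IRQ1] PC=2: IRET -> resume MAIN at PC=2 (depth now 0)
Event 7 (EXEC): [MAIN] PC=2: NOP
Event 8 (EXEC): [MAIN] PC=3: DEC 1 -> ACC=7
Event 9 (EXEC): [MAIN] PC=4: INC 4 -> ACC=11
Event 10 (EXEC): [MAIN] PC=5: INC 1 -> ACC=12
Event 11 (EXEC): [MAIN] PC=6: HALT

Answer: 12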